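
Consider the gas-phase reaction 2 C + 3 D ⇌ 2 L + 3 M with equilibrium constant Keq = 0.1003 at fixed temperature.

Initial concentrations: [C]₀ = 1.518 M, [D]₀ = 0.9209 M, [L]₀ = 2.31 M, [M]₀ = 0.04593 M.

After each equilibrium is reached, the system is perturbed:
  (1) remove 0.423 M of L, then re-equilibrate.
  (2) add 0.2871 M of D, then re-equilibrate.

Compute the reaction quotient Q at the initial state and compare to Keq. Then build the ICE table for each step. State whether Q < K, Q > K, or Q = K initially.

Q₀ = 2.8730e-04; Q < K (proceeds forward)

Q₀ = 2.8730e-04 vs Keq = 0.1003 ⇒ Q<K, forward
Step 1:
                  C         D         L         M
  init        1.518    0.9209      2.31   0.04593
  Δ         -0.1256   -0.1885    0.1256    0.1885
  eq          1.392    0.7324     2.436    0.2344
  solve Keq expr → x = 0.06282; check Q = 0.1003
Then remove 0.423 M of L.
Step 2:
                  C         D         L         M
  init        1.392    0.7324     2.013    0.2344
  Δ         -0.0141  -0.02116    0.0141   0.02116
  eq          1.378    0.7113     2.027    0.2556
  solve Keq expr → x = 0.007052; check Q = 0.1003
Then add 0.2871 M of D.
Step 3:
                  C         D         L         M
  init        1.378    0.9984     2.027    0.2556
  Δ        -0.04471  -0.06706   0.04471   0.06706
  eq          1.334    0.9313     2.071    0.3226
  solve Keq expr → x = 0.02235; check Q = 0.1003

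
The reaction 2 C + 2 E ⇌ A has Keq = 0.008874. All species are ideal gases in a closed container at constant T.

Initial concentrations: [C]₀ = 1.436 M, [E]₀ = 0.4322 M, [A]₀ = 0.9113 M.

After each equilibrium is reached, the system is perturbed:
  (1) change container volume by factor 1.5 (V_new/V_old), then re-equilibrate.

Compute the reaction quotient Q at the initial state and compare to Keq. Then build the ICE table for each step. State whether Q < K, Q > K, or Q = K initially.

Q₀ = 2.366 vs Keq = 0.008874 ⇒ Q>K, reverse
Step 1:
                  C         E         A
  init        1.436    0.4322    0.9113
  Δ           1.369     1.369   -0.6847
  eq          2.805     1.802    0.2266
  solve Keq expr → x = -0.6847; check Q = 0.008874
Then change container volume by factor 1.5 (V_new/V_old).
Step 2:
                  C         E         A
  init         1.87     1.201    0.1511
  Δ           0.165     0.165  -0.08251
  eq          2.035     1.366   0.06859
  solve Keq expr → x = -0.08251; check Q = 0.008874

Q₀ = 2.366; Q > K (proceeds reverse)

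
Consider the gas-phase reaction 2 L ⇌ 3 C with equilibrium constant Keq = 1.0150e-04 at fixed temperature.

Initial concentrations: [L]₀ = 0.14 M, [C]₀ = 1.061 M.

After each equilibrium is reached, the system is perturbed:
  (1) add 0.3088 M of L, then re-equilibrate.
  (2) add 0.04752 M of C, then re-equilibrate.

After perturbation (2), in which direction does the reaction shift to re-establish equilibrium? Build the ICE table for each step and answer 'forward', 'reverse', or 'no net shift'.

Q₀ = 60.94 vs Keq = 1.0150e-04 ⇒ Q>K, reverse
Step 1:
                    L           C
  I              0.14       1.061
  C            0.6801       -1.02
  E            0.8201     0.04087
  solve Keq expr → x = -0.34; check Q = 1.0150e-04
Then add 0.3088 M of L.
Step 2:
                    L           C
  I             1.129     0.04087
  C         -0.006343    0.009515
  E             1.123     0.05038
  solve Keq expr → x = 0.003172; check Q = 1.0150e-04
Then add 0.04752 M of C.
Step 3:
                    L           C
  I             1.123      0.0979
  C           0.03106    -0.04659
  E             1.154     0.05131
  solve Keq expr → x = -0.01553; check Q = 1.0150e-04

Direction: reverse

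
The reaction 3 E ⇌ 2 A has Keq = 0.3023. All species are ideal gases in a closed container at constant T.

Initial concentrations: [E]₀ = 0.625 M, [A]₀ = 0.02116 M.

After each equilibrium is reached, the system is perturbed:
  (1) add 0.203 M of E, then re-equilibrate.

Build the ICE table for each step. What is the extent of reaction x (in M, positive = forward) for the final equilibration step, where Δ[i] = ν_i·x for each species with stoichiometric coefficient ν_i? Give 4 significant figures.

Q₀ = 0.001834 vs Keq = 0.3023 ⇒ Q<K, forward
Step 1:
                   E          A
  Initial      0.625    0.02116
  Change     -0.1982     0.1321
  Equil       0.4268     0.1533
  solve Keq expr → x = 0.06607; check Q = 0.3023
Then add 0.203 M of E.
Step 2:
                   E          A
  Initial     0.6298     0.1533
  Change    -0.09374    0.06249
  Equil       0.5361     0.2158
  solve Keq expr → x = 0.03125; check Q = 0.3023

x = 0.03125 M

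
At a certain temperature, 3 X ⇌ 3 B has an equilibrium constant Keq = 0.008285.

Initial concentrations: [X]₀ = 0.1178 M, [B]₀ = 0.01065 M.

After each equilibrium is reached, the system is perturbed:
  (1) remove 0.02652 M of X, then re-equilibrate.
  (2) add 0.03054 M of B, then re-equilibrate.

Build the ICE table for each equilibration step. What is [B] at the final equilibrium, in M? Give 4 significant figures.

Q₀ = 7.3895e-04 vs Keq = 0.008285 ⇒ Q<K, forward
Step 1:
                    X           B
  I            0.1178     0.01065
  C          -0.01097     0.01097
  E            0.1068     0.02162
  solve Keq expr → x = 0.003656; check Q = 0.008285
Then remove 0.02652 M of X.
Step 2:
                    X           B
  I           0.08031     0.02162
  C          0.004463   -0.004463
  E           0.08478     0.01715
  solve Keq expr → x = -0.001488; check Q = 0.008285
Then add 0.03054 M of B.
Step 3:
                    X           B
  I           0.08478     0.04769
  C            0.0254     -0.0254
  E            0.1102     0.02229
  solve Keq expr → x = -0.008467; check Q = 0.008285

[B]_eq = 0.02229 M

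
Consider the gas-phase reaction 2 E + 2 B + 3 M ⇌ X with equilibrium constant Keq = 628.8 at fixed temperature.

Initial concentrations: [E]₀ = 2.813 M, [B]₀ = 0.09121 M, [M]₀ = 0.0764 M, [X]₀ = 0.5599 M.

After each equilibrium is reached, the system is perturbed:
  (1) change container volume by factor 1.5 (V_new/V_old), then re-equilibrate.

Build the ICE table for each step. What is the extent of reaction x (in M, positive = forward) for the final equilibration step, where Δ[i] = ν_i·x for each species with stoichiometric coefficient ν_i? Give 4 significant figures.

x = -0.02427 M

Q₀ = 1.9072e+04 vs Keq = 628.8 ⇒ Q>K, reverse
Step 1:
                   E          B          M          X
  Initial      2.813    0.09121     0.0764     0.5599
  Change     0.05925    0.05925    0.08888   -0.02963
  Equil        2.872     0.1505     0.1653     0.5303
  solve Keq expr → x = -0.02963; check Q = 628.8
Then change container volume by factor 1.5 (V_new/V_old).
Step 2:
                   E          B          M          X
  Initial      1.915     0.1003     0.1102     0.3535
  Change     0.04855    0.04855    0.07282   -0.02427
  Equil        1.963     0.1489      0.183     0.3292
  solve Keq expr → x = -0.02427; check Q = 628.8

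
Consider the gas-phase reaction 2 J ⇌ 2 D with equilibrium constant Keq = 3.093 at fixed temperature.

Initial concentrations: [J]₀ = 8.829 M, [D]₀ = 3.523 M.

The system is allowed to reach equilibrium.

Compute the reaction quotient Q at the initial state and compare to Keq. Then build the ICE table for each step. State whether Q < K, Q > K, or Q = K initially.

Q₀ = 0.1592 vs Keq = 3.093 ⇒ Q<K, forward
Step 1:
                  J         D
  Initial     8.829     3.523
  Change     -4.352     4.352
  Equil       4.477     7.875
  solve Keq expr → x = 2.176; check Q = 3.093

Q₀ = 0.1592; Q < K (proceeds forward)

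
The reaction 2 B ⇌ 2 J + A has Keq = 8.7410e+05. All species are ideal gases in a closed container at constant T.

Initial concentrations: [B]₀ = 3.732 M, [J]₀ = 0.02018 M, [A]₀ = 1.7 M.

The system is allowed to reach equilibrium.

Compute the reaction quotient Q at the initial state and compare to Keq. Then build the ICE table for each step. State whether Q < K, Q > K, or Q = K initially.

Q₀ = 4.9706e-05 vs Keq = 8.7410e+05 ⇒ Q<K, forward
Step 1:
                    B           J           A
  init          3.732     0.02018         1.7
  Δ            -3.724       3.724       1.862
  eq         0.007559       3.745       3.562
  solve Keq expr → x = 1.862; check Q = 8.7410e+05

Q₀ = 4.9706e-05; Q < K (proceeds forward)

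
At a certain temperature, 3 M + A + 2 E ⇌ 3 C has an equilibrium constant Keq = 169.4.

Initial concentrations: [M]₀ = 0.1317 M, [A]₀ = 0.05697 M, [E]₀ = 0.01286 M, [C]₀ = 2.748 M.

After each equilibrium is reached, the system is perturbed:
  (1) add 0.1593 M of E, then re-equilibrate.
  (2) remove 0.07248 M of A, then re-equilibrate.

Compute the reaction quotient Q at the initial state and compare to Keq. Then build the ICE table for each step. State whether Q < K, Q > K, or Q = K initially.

Q₀ = 9.6419e+08; Q > K (proceeds reverse)

Q₀ = 9.6419e+08 vs Keq = 169.4 ⇒ Q>K, reverse
Step 1:
                  M         A         E         C
  init       0.1317   0.05697   0.01286     2.748
  Δ          0.7313    0.2438    0.4876   -0.7313
  eq          0.863    0.3008    0.5004     2.017
  solve Keq expr → x = -0.2438; check Q = 169.4
Then add 0.1593 M of E.
Step 2:
                  M         A         E         C
  init        0.863    0.3008    0.6597     2.017
  Δ         -0.0664  -0.02213  -0.04427    0.0664
  eq         0.7966    0.2786    0.6155     2.083
  solve Keq expr → x = 0.02213; check Q = 169.4
Then remove 0.07248 M of A.
Step 3:
                  M         A         E         C
  init       0.7966    0.2061    0.6155     2.083
  Δ         0.03408   0.01136   0.02272  -0.03408
  eq         0.8307    0.2175    0.6382     2.049
  solve Keq expr → x = -0.01136; check Q = 169.4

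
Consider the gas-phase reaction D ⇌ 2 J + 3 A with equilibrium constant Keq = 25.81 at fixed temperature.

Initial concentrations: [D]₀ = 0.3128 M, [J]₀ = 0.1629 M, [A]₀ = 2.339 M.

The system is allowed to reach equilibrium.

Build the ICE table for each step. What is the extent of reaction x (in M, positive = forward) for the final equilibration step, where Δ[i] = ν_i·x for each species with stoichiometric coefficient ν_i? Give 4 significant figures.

Q₀ = 1.086 vs Keq = 25.81 ⇒ Q<K, forward
Step 1:
                   D          J          A
  I           0.3128     0.1629      2.339
  C          -0.1444     0.2888     0.4332
  E           0.1684     0.4517      2.772
  solve Keq expr → x = 0.1444; check Q = 25.81

x = 0.1444 M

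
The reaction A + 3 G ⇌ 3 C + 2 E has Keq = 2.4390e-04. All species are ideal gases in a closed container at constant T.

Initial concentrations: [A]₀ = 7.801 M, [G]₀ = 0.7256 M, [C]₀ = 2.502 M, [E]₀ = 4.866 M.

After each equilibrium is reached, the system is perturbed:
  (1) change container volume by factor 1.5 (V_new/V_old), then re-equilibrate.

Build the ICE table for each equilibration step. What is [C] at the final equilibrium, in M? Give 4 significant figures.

Q₀ = 124.4 vs Keq = 2.4390e-04 ⇒ Q>K, reverse
Step 1:
                   A          G          C          E
  Initial      7.801     0.7256      2.502      4.866
  Change      0.7755      2.326     -2.326     -1.551
  Equil        8.576      3.052     0.1756      3.315
  solve Keq expr → x = -0.7755; check Q = 2.4390e-04
Then change container volume by factor 1.5 (V_new/V_old).
Step 2:
                   A          G          C          E
  Initial      5.718      2.035      0.117       2.21
  Change   -0.005156   -0.01547    0.01547    0.01031
  Equil        5.712      2.019     0.1325       2.22
  solve Keq expr → x = 0.005156; check Q = 2.4390e-04

[C]_eq = 0.1325 M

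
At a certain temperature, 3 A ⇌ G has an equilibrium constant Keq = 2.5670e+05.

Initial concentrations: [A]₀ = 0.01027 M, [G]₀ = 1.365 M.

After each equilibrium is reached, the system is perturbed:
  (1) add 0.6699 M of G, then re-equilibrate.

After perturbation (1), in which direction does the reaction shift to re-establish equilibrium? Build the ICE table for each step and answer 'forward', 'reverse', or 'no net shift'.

Direction: reverse

Q₀ = 1.2601e+06 vs Keq = 2.5670e+05 ⇒ Q>K, reverse
Step 1:
                   A          G
  I          0.01027      1.365
  C         0.007174  -0.002391
  E          0.01744      1.363
  solve Keq expr → x = -0.002391; check Q = 2.5670e+05
Then add 0.6699 M of G.
Step 2:
                   A          G
  I          0.01744      2.033
  C         0.002484 -8.2816e-04
  E          0.01993      2.032
  solve Keq expr → x = -8.2816e-04; check Q = 2.5670e+05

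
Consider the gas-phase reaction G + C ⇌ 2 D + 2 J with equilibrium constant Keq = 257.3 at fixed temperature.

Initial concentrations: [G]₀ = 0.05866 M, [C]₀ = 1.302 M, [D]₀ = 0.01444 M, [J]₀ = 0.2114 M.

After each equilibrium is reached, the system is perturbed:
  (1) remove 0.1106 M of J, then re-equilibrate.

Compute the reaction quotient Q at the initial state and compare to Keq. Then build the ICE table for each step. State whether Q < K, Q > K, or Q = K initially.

Q₀ = 1.2201e-04; Q < K (proceeds forward)

Q₀ = 1.2201e-04 vs Keq = 257.3 ⇒ Q<K, forward
Step 1:
                    G           C           D           J
  I           0.05866       1.302     0.01444      0.2114
  C          -0.05865    -0.05865      0.1173      0.1173
  E        5.8625e-06       1.243      0.1317      0.3287
  solve Keq expr → x = 0.05865; check Q = 257.3
Then remove 0.1106 M of J.
Step 2:
                    G           C           D           J
  I        5.8625e-06       1.243      0.1317      0.2181
  C       -3.2809e-06 -3.2809e-06  6.5619e-06  6.5619e-06
  E        2.5815e-06       1.243      0.1318      0.2181
  solve Keq expr → x = 3.2809e-06; check Q = 257.3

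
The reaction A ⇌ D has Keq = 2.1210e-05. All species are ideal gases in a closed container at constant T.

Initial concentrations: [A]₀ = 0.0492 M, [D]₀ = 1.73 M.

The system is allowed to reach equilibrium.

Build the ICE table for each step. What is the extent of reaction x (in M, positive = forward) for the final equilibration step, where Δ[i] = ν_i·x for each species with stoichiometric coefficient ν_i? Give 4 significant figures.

Q₀ = 35.16 vs Keq = 2.1210e-05 ⇒ Q>K, reverse
Step 1:
                    A           D
  Initial      0.0492        1.73
  Change         1.73       -1.73
  Equil         1.779  3.7736e-05
  solve Keq expr → x = -1.73; check Q = 2.1210e-05

x = -1.73 M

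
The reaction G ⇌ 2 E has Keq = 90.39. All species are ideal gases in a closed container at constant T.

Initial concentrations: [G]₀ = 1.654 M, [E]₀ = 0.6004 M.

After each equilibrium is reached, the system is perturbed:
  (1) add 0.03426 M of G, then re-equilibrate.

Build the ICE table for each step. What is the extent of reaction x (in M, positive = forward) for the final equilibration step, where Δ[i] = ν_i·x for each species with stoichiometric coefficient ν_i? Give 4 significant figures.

x = 0.0295 M

Q₀ = 0.2179 vs Keq = 90.39 ⇒ Q<K, forward
Step 1:
                  G         E
  I           1.654    0.6004
  C          -1.509     3.018
  E          0.1449     3.619
  solve Keq expr → x = 1.509; check Q = 90.39
Then add 0.03426 M of G.
Step 2:
                  G         E
  I          0.1791     3.619
  C         -0.0295     0.059
  E          0.1496     3.678
  solve Keq expr → x = 0.0295; check Q = 90.39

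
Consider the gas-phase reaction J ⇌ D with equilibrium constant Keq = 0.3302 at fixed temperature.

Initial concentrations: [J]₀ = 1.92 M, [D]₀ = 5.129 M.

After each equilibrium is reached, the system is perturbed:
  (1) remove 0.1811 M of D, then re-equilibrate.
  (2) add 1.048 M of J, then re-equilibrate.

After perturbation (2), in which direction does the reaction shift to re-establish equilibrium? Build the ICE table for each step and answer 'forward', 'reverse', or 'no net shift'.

Q₀ = 2.671 vs Keq = 0.3302 ⇒ Q>K, reverse
Step 1:
                    J           D
  I              1.92       5.129
  C             3.379      -3.379
  E             5.299        1.75
  solve Keq expr → x = -3.379; check Q = 0.3302
Then remove 0.1811 M of D.
Step 2:
                    J           D
  I             5.299       1.569
  C           -0.1361      0.1361
  E             5.163       1.705
  solve Keq expr → x = 0.1361; check Q = 0.3302
Then add 1.048 M of J.
Step 3:
                    J           D
  I             6.211       1.705
  C           -0.2601      0.2601
  E             5.951       1.965
  solve Keq expr → x = 0.2601; check Q = 0.3302

Direction: forward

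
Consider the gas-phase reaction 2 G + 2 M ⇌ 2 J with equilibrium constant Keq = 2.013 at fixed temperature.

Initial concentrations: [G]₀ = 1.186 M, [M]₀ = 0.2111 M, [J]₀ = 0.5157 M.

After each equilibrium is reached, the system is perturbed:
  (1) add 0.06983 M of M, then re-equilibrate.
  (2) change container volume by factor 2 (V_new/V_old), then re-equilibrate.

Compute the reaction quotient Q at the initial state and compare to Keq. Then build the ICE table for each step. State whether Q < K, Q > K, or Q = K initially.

Q₀ = 4.243; Q > K (proceeds reverse)

Q₀ = 4.243 vs Keq = 2.013 ⇒ Q>K, reverse
Step 1:
                   G          M          J
  Initial      1.186     0.2111     0.5157
  Change      0.0525     0.0525    -0.0525
  Equil        1.239     0.2636     0.4632
  solve Keq expr → x = -0.02625; check Q = 2.013
Then add 0.06983 M of M.
Step 2:
                   G          M          J
  Initial      1.239     0.3334     0.4632
  Change    -0.03864   -0.03864    0.03864
  Equil          1.2     0.2948     0.5018
  solve Keq expr → x = 0.01932; check Q = 2.013
Then change container volume by factor 2 (V_new/V_old).
Step 3:
                   G          M          J
  Initial     0.5999     0.1474     0.2509
  Change     0.05853    0.05853   -0.05853
  Equil       0.6585     0.2059     0.1924
  solve Keq expr → x = -0.02927; check Q = 2.013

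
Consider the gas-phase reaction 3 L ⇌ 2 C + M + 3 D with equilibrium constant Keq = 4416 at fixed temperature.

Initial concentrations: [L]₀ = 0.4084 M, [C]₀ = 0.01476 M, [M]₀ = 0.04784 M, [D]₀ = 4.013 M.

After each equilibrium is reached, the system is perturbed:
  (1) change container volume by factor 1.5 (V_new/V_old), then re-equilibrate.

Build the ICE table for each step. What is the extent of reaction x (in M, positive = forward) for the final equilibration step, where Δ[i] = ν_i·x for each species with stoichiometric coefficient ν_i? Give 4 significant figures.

Q₀ = 0.009888 vs Keq = 4416 ⇒ Q<K, forward
Step 1:
                  L         C         M         D
  init       0.4084   0.01476   0.04784     4.013
  Δ         -0.3508    0.2338    0.1169    0.3508
  eq        0.05765    0.2486    0.1648     4.364
  solve Keq expr → x = 0.1169; check Q = 4416
Then change container volume by factor 1.5 (V_new/V_old).
Step 2:
                  L         C         M         D
  init      0.03843    0.1657    0.1098     2.909
  Δ        -0.01161  0.007738  0.003869   0.01161
  eq        0.02683    0.1735    0.1137     2.921
  solve Keq expr → x = 0.003869; check Q = 4416

x = 0.003869 M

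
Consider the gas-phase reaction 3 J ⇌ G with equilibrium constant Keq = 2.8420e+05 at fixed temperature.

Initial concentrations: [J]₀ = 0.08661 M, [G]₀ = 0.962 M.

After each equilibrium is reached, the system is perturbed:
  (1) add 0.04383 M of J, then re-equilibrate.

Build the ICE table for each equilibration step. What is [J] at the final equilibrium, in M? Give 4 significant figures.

[J]_eq = 0.01521 M

Q₀ = 1481 vs Keq = 2.8420e+05 ⇒ Q<K, forward
Step 1:
                  J         G
  I         0.08661     0.962
  C        -0.07147   0.02382
  E         0.01514    0.9858
  solve Keq expr → x = 0.02382; check Q = 2.8420e+05
Then add 0.04383 M of J.
Step 2:
                  J         G
  I         0.05897    0.9858
  C        -0.04376   0.01459
  E         0.01521         1
  solve Keq expr → x = 0.01459; check Q = 2.8420e+05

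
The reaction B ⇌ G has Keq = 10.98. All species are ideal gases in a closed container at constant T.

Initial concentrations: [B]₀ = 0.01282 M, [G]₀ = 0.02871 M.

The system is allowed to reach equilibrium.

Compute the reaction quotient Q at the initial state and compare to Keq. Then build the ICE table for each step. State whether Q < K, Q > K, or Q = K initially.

Q₀ = 2.239; Q < K (proceeds forward)

Q₀ = 2.239 vs Keq = 10.98 ⇒ Q<K, forward
Step 1:
                  B         G
  I         0.01282   0.02871
  C       -0.009353  0.009353
  E        0.003467   0.03806
  solve Keq expr → x = 0.009353; check Q = 10.98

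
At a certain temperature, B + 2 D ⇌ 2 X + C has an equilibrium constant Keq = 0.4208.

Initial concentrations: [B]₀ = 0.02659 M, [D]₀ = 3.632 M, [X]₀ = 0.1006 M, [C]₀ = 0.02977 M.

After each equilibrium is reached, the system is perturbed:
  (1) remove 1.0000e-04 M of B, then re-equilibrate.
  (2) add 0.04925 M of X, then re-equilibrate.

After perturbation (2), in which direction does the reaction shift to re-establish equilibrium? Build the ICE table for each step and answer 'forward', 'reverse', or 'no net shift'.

Q₀ = 8.5894e-04 vs Keq = 0.4208 ⇒ Q<K, forward
Step 1:
                   B          D          X          C
  Initial    0.02659      3.632     0.1006    0.02977
  Change    -0.02635   -0.05269    0.05269    0.02635
  Equil   2.4459e-04      3.579     0.1533    0.05612
  solve Keq expr → x = 0.02635; check Q = 0.4208
Then remove 1.0000e-04 M of B.
Step 2:
                   B          D          X          C
  Initial 1.4459e-04      3.579     0.1533    0.05612
  Change  9.8912e-05 1.9782e-04 -1.9782e-04 -9.8912e-05
  Equil   2.4350e-04       3.58     0.1531    0.05602
  solve Keq expr → x = -9.8912e-05; check Q = 0.4208
Then add 0.04925 M of X.
Step 3:
                   B          D          X          C
  Initial 2.4350e-04       3.58     0.2023    0.05602
  Change  1.7893e-04 3.5786e-04 -3.5786e-04 -1.7893e-04
  Equil   4.2243e-04       3.58      0.202    0.05584
  solve Keq expr → x = -1.7893e-04; check Q = 0.4208

Direction: reverse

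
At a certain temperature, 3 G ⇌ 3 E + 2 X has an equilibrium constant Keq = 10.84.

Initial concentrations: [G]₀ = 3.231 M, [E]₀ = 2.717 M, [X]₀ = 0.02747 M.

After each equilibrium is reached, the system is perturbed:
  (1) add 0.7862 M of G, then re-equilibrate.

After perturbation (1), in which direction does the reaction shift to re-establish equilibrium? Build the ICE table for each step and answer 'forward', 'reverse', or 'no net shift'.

Direction: forward

Q₀ = 4.4872e-04 vs Keq = 10.84 ⇒ Q<K, forward
Step 1:
                   G          E          X
  init         3.231      2.717    0.02747
  Δ           -1.409      1.409     0.9391
  eq           1.822      4.126     0.9666
  solve Keq expr → x = 0.4695; check Q = 10.84
Then add 0.7862 M of G.
Step 2:
                   G          E          X
  init         2.609      4.126     0.9666
  Δ          -0.3394     0.3394     0.2263
  eq           2.269      4.465      1.193
  solve Keq expr → x = 0.1131; check Q = 10.84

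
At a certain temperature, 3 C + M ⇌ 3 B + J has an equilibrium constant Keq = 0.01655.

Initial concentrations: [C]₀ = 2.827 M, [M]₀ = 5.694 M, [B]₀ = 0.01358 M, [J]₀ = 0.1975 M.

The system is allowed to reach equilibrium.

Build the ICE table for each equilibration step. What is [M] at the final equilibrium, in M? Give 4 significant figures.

[M]_eq = 5.362 M

Q₀ = 3.8448e-09 vs Keq = 0.01655 ⇒ Q<K, forward
Step 1:
                   C          M          B          J
  I            2.827      5.694    0.01358     0.1975
  C           -0.996     -0.332      0.996      0.332
  E            1.831      5.362       1.01     0.5295
  solve Keq expr → x = 0.332; check Q = 0.01655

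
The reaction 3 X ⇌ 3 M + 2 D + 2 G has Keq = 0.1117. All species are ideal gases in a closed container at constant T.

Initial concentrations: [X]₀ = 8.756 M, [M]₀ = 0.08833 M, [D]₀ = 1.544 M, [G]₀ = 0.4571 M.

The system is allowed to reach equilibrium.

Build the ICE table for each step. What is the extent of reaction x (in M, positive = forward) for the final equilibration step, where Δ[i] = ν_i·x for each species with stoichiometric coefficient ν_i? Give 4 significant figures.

x = 0.4776 M

Q₀ = 5.1136e-07 vs Keq = 0.1117 ⇒ Q<K, forward
Step 1:
                    X           M           D           G
  init          8.756     0.08833       1.544      0.4571
  Δ            -1.433       1.433      0.9553      0.9553
  eq            7.323       1.521       2.499       1.412
  solve Keq expr → x = 0.4776; check Q = 0.1117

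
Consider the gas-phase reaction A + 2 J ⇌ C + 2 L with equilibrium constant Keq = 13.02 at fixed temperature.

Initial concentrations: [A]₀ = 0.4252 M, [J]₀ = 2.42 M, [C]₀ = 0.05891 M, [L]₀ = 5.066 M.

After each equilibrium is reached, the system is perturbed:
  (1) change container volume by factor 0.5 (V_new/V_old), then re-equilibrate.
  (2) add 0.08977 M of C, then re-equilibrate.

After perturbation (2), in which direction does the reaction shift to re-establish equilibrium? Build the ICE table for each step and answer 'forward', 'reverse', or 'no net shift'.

Direction: reverse

Q₀ = 0.6071 vs Keq = 13.02 ⇒ Q<K, forward
Step 1:
                  A         J         C         L
  init       0.4252      2.42   0.05891     5.066
  Δ         -0.2389   -0.4777    0.2389    0.4777
  eq         0.1863     1.942    0.2978     5.544
  solve Keq expr → x = 0.2389; check Q = 13.02
Then change container volume by factor 0.5 (V_new/V_old).
Step 2:
                  A         J         C         L
  init       0.3727     3.885    0.5956     11.09
  Δ               0         0         0         0
  eq         0.3727     3.885    0.5956     11.09
  solve Keq expr → x = 0; check Q = 13.02
Then add 0.08977 M of C.
Step 3:
                  A         J         C         L
  init       0.3727     3.885    0.6853     11.09
  Δ         0.02568   0.05136  -0.02568  -0.05136
  eq         0.3983     3.936    0.6597     11.04
  solve Keq expr → x = -0.02568; check Q = 13.02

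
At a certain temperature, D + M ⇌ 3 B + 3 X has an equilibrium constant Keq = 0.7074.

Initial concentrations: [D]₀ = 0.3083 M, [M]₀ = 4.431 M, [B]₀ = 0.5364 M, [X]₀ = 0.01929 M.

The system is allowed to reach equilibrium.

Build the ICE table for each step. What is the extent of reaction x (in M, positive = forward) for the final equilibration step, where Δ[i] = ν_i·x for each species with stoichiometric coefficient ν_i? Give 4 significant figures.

Q₀ = 8.1094e-07 vs Keq = 0.7074 ⇒ Q<K, forward
Step 1:
                   D          M          B          X
  I           0.3083      4.431     0.5364    0.01929
  C          -0.1977    -0.1977     0.5932     0.5932
  E           0.1106      4.233       1.13     0.6125
  solve Keq expr → x = 0.1977; check Q = 0.7074

x = 0.1977 M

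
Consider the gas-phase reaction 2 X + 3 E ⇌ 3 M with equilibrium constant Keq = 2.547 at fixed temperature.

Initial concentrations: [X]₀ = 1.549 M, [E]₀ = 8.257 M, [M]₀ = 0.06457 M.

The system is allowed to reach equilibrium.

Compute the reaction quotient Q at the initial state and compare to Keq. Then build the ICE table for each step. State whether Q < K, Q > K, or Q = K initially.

Q₀ = 1.9931e-07; Q < K (proceeds forward)

Q₀ = 1.9931e-07 vs Keq = 2.547 ⇒ Q<K, forward
Step 1:
                  X         E         M
  Initial     1.549     8.257   0.06457
  Change     -1.416    -2.123     2.123
  Equil      0.1335     6.134     2.188
  solve Keq expr → x = 0.7078; check Q = 2.547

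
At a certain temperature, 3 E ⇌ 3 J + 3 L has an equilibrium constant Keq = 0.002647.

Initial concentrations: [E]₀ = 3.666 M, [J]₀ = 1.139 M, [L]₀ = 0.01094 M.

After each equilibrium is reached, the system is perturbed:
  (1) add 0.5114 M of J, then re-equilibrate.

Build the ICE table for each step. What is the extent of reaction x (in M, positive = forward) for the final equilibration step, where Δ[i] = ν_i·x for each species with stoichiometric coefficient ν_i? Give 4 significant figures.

Q₀ = 3.9269e-08 vs Keq = 0.002647 ⇒ Q<K, forward
Step 1:
                   E          J          L
  Initial      3.666      1.139    0.01094
  Change     -0.3096     0.3096     0.3096
  Equil        3.356      1.449     0.3205
  solve Keq expr → x = 0.1032; check Q = 0.002647
Then add 0.5114 M of J.
Step 2:
                   E          J          L
  Initial      3.356       1.96     0.3205
  Change     0.06978   -0.06978   -0.06978
  Equil        3.426       1.89     0.2507
  solve Keq expr → x = -0.02326; check Q = 0.002647

x = -0.02326 M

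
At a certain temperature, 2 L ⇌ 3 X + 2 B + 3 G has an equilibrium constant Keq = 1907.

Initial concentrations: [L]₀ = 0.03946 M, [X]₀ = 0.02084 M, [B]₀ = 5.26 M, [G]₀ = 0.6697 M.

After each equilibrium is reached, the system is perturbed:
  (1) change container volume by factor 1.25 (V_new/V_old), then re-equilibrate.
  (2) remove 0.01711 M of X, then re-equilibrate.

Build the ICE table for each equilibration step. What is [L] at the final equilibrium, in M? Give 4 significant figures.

[L]_eq = 4.2949e-04 M

Q₀ = 0.0483 vs Keq = 1907 ⇒ Q<K, forward
Step 1:
                    L           X           B           G
  Initial     0.03946     0.02084        5.26      0.6697
  Change     -0.03784     0.05675     0.03784     0.05675
  Equil      0.001624     0.07759       5.298      0.7265
  solve Keq expr → x = 0.01892; check Q = 1907
Then change container volume by factor 1.25 (V_new/V_old).
Step 2:
                    L           X           B           G
  Initial    0.001299     0.06208       4.238      0.5812
  Change  -6.1720e-04  9.2580e-04  6.1720e-04  9.2580e-04
  Equil    6.8169e-04       0.063       4.239      0.5821
  solve Keq expr → x = 3.0860e-04; check Q = 1907
Then remove 0.01711 M of X.
Step 3:
                    L           X           B           G
  Initial  6.8169e-04     0.04589       4.239      0.5821
  Change  -2.5220e-04  3.7830e-04  2.5220e-04  3.7830e-04
  Equil    4.2949e-04     0.04627       4.239      0.5825
  solve Keq expr → x = 1.2610e-04; check Q = 1907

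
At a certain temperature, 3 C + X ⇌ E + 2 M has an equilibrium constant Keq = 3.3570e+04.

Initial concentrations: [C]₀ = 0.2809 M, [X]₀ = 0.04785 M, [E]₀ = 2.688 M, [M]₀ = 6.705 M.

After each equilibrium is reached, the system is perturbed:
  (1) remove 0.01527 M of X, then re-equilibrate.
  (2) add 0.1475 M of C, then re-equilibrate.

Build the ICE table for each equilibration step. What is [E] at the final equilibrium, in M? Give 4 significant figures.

Q₀ = 1.1394e+05 vs Keq = 3.3570e+04 ⇒ Q>K, reverse
Step 1:
                    C           X           E           M
  I            0.2809     0.04785       2.688       6.705
  C            0.0801      0.0267     -0.0267     -0.0534
  E             0.361     0.07455       2.661       6.652
  solve Keq expr → x = -0.0267; check Q = 3.3570e+04
Then remove 0.01527 M of X.
Step 2:
                    C           X           E           M
  I             0.361     0.05928       2.661       6.652
  C           0.01658    0.005525   -0.005525    -0.01105
  E            0.3776     0.06481       2.656       6.641
  solve Keq expr → x = -0.005525; check Q = 3.3570e+04
Then add 0.1475 M of C.
Step 3:
                    C           X           E           M
  I            0.5251     0.06481       2.656       6.641
  C          -0.07599    -0.02533     0.02533     0.05066
  E            0.4491     0.03948       2.681       6.691
  solve Keq expr → x = 0.02533; check Q = 3.3570e+04

[E]_eq = 2.681 M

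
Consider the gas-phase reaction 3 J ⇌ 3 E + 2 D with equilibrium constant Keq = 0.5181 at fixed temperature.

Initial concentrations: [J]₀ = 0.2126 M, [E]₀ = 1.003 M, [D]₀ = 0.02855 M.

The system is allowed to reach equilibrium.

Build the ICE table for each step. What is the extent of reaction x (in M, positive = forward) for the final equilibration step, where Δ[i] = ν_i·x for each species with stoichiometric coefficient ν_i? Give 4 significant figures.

Q₀ = 0.08559 vs Keq = 0.5181 ⇒ Q<K, forward
Step 1:
                    J           E           D
  I            0.2126       1.003     0.02855
  C           -0.0342      0.0342      0.0228
  E            0.1784       1.037     0.05135
  solve Keq expr → x = 0.0114; check Q = 0.5181

x = 0.0114 M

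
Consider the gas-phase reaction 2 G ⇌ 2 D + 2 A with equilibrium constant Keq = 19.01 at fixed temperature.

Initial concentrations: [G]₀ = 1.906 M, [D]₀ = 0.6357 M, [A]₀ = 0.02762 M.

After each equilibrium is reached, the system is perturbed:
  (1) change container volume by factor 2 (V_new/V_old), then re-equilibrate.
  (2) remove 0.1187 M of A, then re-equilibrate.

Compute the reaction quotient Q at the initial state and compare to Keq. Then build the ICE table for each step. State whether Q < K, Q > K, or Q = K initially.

Q₀ = 8.4861e-05 vs Keq = 19.01 ⇒ Q<K, forward
Step 1:
                  G         D         A
  init        1.906    0.6357   0.02762
  Δ          -1.309     1.309     1.309
  eq         0.5965     1.945     1.337
  solve Keq expr → x = 0.6547; check Q = 19.01
Then change container volume by factor 2 (V_new/V_old).
Step 2:
                  G         D         A
  init       0.2983    0.9726    0.6685
  Δ         -0.1065    0.1065    0.1065
  eq         0.1918     1.079     0.775
  solve Keq expr → x = 0.05323; check Q = 19.01
Then remove 0.1187 M of A.
Step 3:
                  G         D         A
  init       0.1918     1.079    0.6563
  Δ        -0.02094   0.02094   0.02094
  eq         0.1709       1.1    0.6772
  solve Keq expr → x = 0.01047; check Q = 19.01

Q₀ = 8.4861e-05; Q < K (proceeds forward)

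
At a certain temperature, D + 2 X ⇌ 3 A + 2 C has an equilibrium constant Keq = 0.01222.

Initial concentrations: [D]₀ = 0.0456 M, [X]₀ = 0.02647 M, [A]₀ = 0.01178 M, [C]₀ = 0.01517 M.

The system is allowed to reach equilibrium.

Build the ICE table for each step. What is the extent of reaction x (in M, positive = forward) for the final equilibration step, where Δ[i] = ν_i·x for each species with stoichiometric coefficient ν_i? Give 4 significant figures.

Q₀ = 1.1774e-05 vs Keq = 0.01222 ⇒ Q<K, forward
Step 1:
                  D         X         A         C
  Initial    0.0456   0.02647   0.01178   0.01517
  Change  -0.008156  -0.01631   0.02447   0.01631
  Equil     0.03744   0.01016   0.03625   0.03148
  solve Keq expr → x = 0.008156; check Q = 0.01222

x = 0.008156 M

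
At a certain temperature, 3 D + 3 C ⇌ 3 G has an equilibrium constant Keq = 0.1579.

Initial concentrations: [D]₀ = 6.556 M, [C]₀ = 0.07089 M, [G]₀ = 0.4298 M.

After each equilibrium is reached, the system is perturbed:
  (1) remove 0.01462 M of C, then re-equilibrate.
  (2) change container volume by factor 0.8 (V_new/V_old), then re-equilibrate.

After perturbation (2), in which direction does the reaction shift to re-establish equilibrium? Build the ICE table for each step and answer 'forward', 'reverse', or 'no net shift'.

Direction: forward

Q₀ = 0.7909 vs Keq = 0.1579 ⇒ Q>K, reverse
Step 1:
                    D           C           G
  I             6.556     0.07089      0.4298
  C            0.0388      0.0388     -0.0388
  E             6.595      0.1097       0.391
  solve Keq expr → x = -0.01293; check Q = 0.1579
Then remove 0.01462 M of C.
Step 2:
                    D           C           G
  I             6.595     0.09507       0.391
  C           0.01128     0.01128    -0.01128
  E             6.606      0.1063      0.3797
  solve Keq expr → x = -0.003758; check Q = 0.1579
Then change container volume by factor 0.8 (V_new/V_old).
Step 3:
                    D           C           G
  I             8.258      0.1329      0.4747
  C          -0.02148    -0.02148     0.02148
  E             8.236      0.1115      0.4961
  solve Keq expr → x = 0.007161; check Q = 0.1579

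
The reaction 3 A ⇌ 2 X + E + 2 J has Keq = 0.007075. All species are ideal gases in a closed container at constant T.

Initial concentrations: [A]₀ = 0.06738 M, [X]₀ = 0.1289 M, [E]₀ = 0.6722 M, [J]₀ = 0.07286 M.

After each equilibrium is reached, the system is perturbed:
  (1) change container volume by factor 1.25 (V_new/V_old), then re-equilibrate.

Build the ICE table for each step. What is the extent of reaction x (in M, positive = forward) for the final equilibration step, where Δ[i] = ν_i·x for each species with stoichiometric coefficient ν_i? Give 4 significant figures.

Q₀ = 0.1938 vs Keq = 0.007075 ⇒ Q>K, reverse
Step 1:
                   A          X          E          J
  init       0.06738     0.1289     0.6722    0.07286
  Δ          0.04725    -0.0315   -0.01575    -0.0315
  eq          0.1146     0.0974     0.6565    0.04136
  solve Keq expr → x = -0.01575; check Q = 0.007075
Then change container volume by factor 1.25 (V_new/V_old).
Step 2:
                   A          X          E          J
  init        0.0917    0.07792     0.5252    0.03309
  Δ        -0.004991   0.003327   0.001664   0.003327
  eq         0.08671    0.08125     0.5268    0.03642
  solve Keq expr → x = 0.001664; check Q = 0.007075

x = 0.001664 M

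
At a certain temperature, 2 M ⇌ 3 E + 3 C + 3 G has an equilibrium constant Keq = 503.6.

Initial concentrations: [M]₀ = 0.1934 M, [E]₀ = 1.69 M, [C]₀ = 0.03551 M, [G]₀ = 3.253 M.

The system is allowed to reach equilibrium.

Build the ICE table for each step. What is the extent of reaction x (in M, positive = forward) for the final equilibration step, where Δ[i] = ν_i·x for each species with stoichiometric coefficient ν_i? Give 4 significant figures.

Q₀ = 0.1989 vs Keq = 503.6 ⇒ Q<K, forward
Step 1:
                    M           E           C           G
  Initial      0.1934        1.69     0.03551       3.253
  Change      -0.1205      0.1807      0.1807      0.1807
  Equil       0.07293       1.871      0.2162       3.434
  solve Keq expr → x = 0.06023; check Q = 503.6

x = 0.06023 M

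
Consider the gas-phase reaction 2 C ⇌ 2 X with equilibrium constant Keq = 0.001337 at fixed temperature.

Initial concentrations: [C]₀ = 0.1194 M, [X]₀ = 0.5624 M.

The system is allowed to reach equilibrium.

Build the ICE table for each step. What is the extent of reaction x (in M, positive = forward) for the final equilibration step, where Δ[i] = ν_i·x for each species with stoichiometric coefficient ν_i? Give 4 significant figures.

Q₀ = 22.19 vs Keq = 0.001337 ⇒ Q>K, reverse
Step 1:
                  C         X
  init       0.1194    0.5624
  Δ          0.5383   -0.5383
  eq         0.6577   0.02405
  solve Keq expr → x = -0.2692; check Q = 0.001337

x = -0.2692 M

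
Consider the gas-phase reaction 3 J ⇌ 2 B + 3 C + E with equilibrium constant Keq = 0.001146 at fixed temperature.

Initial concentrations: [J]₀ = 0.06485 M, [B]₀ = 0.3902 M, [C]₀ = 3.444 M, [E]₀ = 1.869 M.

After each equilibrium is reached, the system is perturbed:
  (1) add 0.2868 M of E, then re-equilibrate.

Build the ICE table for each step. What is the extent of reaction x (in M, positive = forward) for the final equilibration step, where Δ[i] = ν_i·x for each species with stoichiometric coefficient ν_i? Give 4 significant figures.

x = -1.0528e-04 M

Q₀ = 4.2623e+04 vs Keq = 0.001146 ⇒ Q>K, reverse
Step 1:
                    J           B           C           E
  init        0.06485      0.3902       3.444       1.869
  Δ            0.5811     -0.3874     -0.5811     -0.1937
  eq           0.6459    0.002803       2.863       1.675
  solve Keq expr → x = -0.1937; check Q = 0.001146
Then add 0.2868 M of E.
Step 2:
                    J           B           C           E
  init         0.6459    0.002803       2.863       1.962
  Δ        3.1583e-04 -2.1055e-04 -3.1583e-04 -1.0528e-04
  eq           0.6463    0.002592       2.863       1.962
  solve Keq expr → x = -1.0528e-04; check Q = 0.001146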